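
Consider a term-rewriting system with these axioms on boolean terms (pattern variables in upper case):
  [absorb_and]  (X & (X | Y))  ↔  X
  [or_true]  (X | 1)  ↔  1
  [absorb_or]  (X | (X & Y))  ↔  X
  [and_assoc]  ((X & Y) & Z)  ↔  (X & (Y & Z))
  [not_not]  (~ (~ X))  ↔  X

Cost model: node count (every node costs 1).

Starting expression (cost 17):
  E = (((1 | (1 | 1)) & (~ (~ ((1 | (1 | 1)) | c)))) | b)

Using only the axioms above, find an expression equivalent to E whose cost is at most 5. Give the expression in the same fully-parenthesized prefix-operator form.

((1 | 1) | b)   [cost 5]

(1) (~ (~ ((1 | (1 | 1)) | c)))  =[not_not →]=  ((1 | (1 | 1)) | c)    ⊢ (((1 | (1 | 1)) & ((1 | (1 | 1)) | c)) | b)
(2) ((1 | (1 | 1)) & ((1 | (1 | 1)) | c))  =[absorb_and →]=  (1 | (1 | 1))    ⊢ ((1 | (1 | 1)) | b)
(3) (1 | 1)  =[or_true →]=  1    ⊢ cost 5, within 5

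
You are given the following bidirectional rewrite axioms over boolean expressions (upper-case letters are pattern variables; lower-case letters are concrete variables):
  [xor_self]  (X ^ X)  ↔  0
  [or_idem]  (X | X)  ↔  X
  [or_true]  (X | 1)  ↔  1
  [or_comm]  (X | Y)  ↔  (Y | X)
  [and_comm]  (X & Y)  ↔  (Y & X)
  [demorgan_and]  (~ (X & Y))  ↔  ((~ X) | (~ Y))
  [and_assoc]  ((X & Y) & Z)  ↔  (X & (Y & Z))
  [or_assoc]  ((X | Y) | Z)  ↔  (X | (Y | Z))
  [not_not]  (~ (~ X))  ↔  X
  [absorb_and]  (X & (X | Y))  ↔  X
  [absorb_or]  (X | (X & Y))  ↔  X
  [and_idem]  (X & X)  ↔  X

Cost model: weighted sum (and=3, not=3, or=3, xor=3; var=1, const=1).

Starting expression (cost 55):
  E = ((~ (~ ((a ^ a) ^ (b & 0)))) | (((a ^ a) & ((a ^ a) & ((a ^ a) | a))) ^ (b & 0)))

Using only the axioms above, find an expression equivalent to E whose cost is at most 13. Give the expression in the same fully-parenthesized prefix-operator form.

1. [absorb_and →] ((a ^ a) & ((a ^ a) | a))  →  (a ^ a);  E = ((~ (~ ((a ^ a) ^ (b & 0)))) | (((a ^ a) & (a ^ a)) ^ (b & 0)))
2. [or_comm →] ((~ (~ ((a ^ a) ^ (b & 0)))) | (((a ^ a) & (a ^ a)) ^ (b & 0)))  →  ((((a ^ a) & (a ^ a)) ^ (b & 0)) | (~ (~ ((a ^ a) ^ (b & 0)))))
3. [and_idem →] ((a ^ a) & (a ^ a))  →  (a ^ a);  E = (((a ^ a) ^ (b & 0)) | (~ (~ ((a ^ a) ^ (b & 0)))))
4. [not_not →] (~ (~ ((a ^ a) ^ (b & 0))))  →  ((a ^ a) ^ (b & 0));  E = (((a ^ a) ^ (b & 0)) | ((a ^ a) ^ (b & 0)))
5. [or_idem →] (((a ^ a) ^ (b & 0)) | ((a ^ a) ^ (b & 0)))  →  ((a ^ a) ^ (b & 0));  cost 13 ≤ 13, done

((a ^ a) ^ (b & 0))   [cost 13]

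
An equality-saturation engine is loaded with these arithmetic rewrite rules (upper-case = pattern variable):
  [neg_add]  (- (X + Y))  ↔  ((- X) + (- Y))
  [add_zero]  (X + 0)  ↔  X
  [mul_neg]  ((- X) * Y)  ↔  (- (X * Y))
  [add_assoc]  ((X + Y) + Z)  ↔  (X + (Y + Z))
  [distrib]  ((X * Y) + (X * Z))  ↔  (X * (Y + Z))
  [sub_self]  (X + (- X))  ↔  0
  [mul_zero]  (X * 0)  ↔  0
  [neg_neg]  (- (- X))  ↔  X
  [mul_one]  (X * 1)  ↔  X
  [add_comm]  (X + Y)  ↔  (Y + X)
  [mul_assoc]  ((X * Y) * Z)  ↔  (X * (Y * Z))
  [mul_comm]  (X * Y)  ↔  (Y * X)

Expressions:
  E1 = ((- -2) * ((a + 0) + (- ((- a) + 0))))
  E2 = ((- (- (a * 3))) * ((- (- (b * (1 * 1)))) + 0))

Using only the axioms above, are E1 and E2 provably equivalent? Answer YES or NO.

NO

All listed rules preserve value, hence provable equivalence implies equal values everywhere; look for a separating assignment.
a=1, b=0 gives E1 ↦ 4, E2 ↦ 0; values differ ⇒ not provably equivalent.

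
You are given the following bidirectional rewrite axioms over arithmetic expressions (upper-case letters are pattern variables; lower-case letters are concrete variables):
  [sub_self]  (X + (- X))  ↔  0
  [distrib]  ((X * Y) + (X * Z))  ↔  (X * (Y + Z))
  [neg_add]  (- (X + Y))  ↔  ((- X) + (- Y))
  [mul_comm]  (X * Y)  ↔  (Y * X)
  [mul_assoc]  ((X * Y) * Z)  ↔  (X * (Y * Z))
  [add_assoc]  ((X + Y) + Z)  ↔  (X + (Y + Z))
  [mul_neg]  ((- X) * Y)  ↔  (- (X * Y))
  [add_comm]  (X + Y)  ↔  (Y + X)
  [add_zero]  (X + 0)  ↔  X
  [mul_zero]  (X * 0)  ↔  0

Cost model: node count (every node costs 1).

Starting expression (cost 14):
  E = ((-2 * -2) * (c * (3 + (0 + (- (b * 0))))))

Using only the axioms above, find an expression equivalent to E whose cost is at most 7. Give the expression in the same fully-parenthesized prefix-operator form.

1. [mul_zero →] (b * 0)  →  0;  E = ((-2 * -2) * (c * (3 + (0 + (- 0)))))
2. [sub_self →] (0 + (- 0))  →  0;  E = ((-2 * -2) * (c * (3 + 0)))
3. [add_zero →] (3 + 0)  →  3;  cost 7 ≤ 7, done

((-2 * -2) * (c * 3))   [cost 7]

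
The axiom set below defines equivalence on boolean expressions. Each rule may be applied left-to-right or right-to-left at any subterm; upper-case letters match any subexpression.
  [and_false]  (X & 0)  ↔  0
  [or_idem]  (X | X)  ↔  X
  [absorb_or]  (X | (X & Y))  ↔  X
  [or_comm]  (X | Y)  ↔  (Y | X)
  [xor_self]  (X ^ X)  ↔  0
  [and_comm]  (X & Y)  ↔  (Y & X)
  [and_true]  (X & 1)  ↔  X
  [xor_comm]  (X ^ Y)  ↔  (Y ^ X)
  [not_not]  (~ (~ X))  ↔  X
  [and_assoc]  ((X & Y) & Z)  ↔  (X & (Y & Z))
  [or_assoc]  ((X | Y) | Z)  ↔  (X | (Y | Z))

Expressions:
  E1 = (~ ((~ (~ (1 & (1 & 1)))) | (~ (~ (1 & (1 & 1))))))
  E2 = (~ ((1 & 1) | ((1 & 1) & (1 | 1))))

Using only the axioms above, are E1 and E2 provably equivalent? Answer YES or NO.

YES

(1) ((~ (~ (1 & (1 & 1)))) | (~ (~ (1 & (1 & 1)))))  =[or_idem →]=  (~ (~ (1 & (1 & 1))))    ⊢ (~ (~ (~ (1 & (1 & 1)))))
(2) (1 & 1)  =[and_true →]=  1    ⊢ (~ (~ (~ (1 & 1))))
(3) (~ (~ (~ (1 & 1))))  =[not_not →]=  (~ (1 & 1))
(4) (1 & 1)  =[or_idem ←]=  ((1 & 1) | (1 & 1))    ⊢ (~ ((1 & 1) | (1 & 1)))
(5) 1  =[and_true ←]=  (1 & 1)    ⊢ (~ ((1 & 1) | ((1 & 1) & 1)))
(6) 1  =[or_idem ←]=  (1 | 1)    ⊢ E2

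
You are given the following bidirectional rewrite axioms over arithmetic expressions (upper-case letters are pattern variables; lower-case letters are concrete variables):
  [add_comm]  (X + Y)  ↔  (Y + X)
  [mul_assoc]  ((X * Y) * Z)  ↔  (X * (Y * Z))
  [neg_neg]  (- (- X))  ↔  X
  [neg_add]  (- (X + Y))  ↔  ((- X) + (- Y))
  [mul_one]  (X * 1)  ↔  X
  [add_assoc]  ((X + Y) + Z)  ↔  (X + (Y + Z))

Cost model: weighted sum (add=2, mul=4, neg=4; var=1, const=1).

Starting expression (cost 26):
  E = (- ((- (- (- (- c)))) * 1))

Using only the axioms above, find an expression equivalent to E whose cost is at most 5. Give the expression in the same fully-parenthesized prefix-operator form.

(- c)   [cost 5]

step 1: mul_one (→) rewrites ((- (- (- (- c)))) * 1) into (- (- (- (- c)))), now (- (- (- (- (- c)))))
step 2: neg_neg (→) rewrites (- (- c)) into c, now (- (- (- c)))
step 3: neg_neg (→) rewrites (- (- (- c))) into (- c), reaching cost 5 (bound 5)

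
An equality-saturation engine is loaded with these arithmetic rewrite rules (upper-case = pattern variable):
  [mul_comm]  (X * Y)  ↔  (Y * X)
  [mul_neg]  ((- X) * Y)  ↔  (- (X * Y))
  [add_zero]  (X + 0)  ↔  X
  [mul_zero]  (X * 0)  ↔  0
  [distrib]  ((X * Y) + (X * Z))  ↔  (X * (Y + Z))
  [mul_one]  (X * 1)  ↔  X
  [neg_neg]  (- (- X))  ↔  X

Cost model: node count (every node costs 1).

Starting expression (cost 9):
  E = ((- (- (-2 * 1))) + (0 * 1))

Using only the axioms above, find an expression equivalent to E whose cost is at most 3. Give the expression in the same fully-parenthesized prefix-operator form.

(-2 + 0)   [cost 3]

step 1: neg_neg (→) rewrites (- (- (-2 * 1))) into (-2 * 1), now ((-2 * 1) + (0 * 1))
step 2: mul_one (→) rewrites (-2 * 1) into -2, now (-2 + (0 * 1))
step 3: mul_one (→) rewrites (0 * 1) into 0, reaching cost 3 (bound 3)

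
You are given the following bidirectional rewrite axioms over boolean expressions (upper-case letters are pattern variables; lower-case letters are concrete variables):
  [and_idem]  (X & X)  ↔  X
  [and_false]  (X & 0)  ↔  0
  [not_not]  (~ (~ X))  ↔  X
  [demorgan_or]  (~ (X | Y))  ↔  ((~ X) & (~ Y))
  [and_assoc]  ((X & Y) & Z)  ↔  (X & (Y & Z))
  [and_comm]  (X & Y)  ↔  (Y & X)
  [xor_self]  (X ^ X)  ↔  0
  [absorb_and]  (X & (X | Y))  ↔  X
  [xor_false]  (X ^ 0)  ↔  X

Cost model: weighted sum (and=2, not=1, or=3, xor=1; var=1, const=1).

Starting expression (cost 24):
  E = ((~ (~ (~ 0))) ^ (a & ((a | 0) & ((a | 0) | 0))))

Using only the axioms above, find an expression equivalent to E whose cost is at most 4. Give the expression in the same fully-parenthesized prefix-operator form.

((~ 0) ^ a)   [cost 4]

step 1: absorb_and (→) rewrites ((a | 0) & ((a | 0) | 0)) into (a | 0), now ((~ (~ (~ 0))) ^ (a & (a | 0)))
step 2: absorb_and (→) rewrites (a & (a | 0)) into a, now ((~ (~ (~ 0))) ^ a)
step 3: not_not (→) rewrites (~ (~ (~ 0))) into (~ 0), reaching cost 4 (bound 4)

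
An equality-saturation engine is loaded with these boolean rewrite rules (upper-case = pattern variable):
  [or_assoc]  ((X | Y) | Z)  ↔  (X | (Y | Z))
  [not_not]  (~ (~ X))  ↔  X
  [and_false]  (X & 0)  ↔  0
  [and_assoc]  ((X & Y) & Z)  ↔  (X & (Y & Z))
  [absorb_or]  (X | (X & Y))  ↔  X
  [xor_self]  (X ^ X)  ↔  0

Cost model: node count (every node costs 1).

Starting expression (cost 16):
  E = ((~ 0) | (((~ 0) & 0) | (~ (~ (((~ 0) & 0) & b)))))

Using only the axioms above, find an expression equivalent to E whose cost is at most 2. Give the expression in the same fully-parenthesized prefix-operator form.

1. [not_not →] (~ (~ (((~ 0) & 0) & b)))  →  (((~ 0) & 0) & b);  E = ((~ 0) | (((~ 0) & 0) | (((~ 0) & 0) & b)))
2. [absorb_or →] (((~ 0) & 0) | (((~ 0) & 0) & b))  →  ((~ 0) & 0);  E = ((~ 0) | ((~ 0) & 0))
3. [absorb_or →] ((~ 0) | ((~ 0) & 0))  →  (~ 0);  cost 2 ≤ 2, done

(~ 0)   [cost 2]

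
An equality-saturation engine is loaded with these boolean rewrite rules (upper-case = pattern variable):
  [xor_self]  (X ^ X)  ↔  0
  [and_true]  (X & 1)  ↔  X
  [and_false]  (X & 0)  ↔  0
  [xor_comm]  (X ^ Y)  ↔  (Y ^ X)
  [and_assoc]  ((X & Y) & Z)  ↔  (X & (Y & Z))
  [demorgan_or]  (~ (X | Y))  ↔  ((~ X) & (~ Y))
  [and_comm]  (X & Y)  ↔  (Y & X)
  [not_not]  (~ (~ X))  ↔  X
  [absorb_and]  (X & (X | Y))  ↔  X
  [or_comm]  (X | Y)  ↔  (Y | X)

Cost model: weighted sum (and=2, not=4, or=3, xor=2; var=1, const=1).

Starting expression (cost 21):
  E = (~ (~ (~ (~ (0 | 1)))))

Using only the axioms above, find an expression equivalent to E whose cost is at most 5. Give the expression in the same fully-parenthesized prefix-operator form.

(1 | 0)   [cost 5]

(1) (~ (~ (~ (~ (0 | 1)))))  =[not_not →]=  (~ (~ (0 | 1)))
(2) (0 | 1)  =[or_comm →]=  (1 | 0)    ⊢ (~ (~ (1 | 0)))
(3) (~ (~ (1 | 0)))  =[not_not →]=  (1 | 0)    ⊢ cost 5, within 5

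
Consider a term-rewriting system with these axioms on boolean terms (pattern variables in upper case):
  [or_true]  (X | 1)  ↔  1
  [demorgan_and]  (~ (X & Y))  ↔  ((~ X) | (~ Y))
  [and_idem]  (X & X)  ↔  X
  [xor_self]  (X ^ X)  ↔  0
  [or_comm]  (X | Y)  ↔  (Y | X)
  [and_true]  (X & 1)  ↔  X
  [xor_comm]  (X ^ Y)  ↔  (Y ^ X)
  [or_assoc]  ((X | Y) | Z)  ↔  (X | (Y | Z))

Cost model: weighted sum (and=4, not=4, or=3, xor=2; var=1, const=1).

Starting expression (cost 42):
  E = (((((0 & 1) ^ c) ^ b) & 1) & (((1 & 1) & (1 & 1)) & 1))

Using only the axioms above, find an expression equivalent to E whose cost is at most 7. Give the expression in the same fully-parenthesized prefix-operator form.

((0 ^ c) ^ b)   [cost 7]

1. [and_true →] ((((0 & 1) ^ c) ^ b) & 1)  →  (((0 & 1) ^ c) ^ b);  E = ((((0 & 1) ^ c) ^ b) & (((1 & 1) & (1 & 1)) & 1))
2. [and_idem →] ((1 & 1) & (1 & 1))  →  (1 & 1);  E = ((((0 & 1) ^ c) ^ b) & ((1 & 1) & 1))
3. [and_true →] (0 & 1)  →  0;  E = (((0 ^ c) ^ b) & ((1 & 1) & 1))
4. [and_true →] ((1 & 1) & 1)  →  (1 & 1);  E = (((0 ^ c) ^ b) & (1 & 1))
5. [and_idem →] (1 & 1)  →  1;  E = (((0 ^ c) ^ b) & 1)
6. [and_true →] (((0 ^ c) ^ b) & 1)  →  ((0 ^ c) ^ b);  cost 7 ≤ 7, done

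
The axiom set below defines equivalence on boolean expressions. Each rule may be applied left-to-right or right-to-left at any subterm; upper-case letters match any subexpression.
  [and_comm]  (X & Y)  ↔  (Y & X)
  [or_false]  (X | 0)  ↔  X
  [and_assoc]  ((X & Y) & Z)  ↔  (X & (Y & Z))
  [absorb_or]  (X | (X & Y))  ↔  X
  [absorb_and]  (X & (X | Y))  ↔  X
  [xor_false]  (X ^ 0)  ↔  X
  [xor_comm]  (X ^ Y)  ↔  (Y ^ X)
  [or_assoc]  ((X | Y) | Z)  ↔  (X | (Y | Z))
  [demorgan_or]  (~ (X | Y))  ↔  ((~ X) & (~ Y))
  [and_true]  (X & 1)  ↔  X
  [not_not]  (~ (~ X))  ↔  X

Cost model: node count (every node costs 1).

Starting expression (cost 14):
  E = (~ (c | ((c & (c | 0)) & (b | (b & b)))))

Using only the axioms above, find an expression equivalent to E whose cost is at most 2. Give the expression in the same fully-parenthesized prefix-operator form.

(~ c)   [cost 2]

(1) (c & (c | 0))  =[absorb_and →]=  c    ⊢ (~ (c | (c & (b | (b & b)))))
(2) (b | (b & b))  =[absorb_or →]=  b    ⊢ (~ (c | (c & b)))
(3) (c | (c & b))  =[absorb_or →]=  c    ⊢ cost 2, within 2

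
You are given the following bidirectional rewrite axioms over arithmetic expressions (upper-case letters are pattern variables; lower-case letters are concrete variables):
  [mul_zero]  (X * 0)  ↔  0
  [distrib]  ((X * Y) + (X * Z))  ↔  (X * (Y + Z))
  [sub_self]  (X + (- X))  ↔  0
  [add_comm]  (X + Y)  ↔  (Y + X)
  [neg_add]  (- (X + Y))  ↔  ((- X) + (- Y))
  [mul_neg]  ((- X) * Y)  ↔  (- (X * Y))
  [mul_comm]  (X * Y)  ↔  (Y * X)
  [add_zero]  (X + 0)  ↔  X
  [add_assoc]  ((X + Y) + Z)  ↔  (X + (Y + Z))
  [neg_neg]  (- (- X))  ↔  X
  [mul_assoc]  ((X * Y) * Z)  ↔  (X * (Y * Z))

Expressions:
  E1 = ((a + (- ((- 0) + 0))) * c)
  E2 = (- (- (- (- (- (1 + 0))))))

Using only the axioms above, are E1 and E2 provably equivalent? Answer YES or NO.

NO

Every axiom is a valid identity, so a rewrite proof would force E1 and E2 to agree under every assignment.
At a=0, c=0: E1 = 0 but E2 = -1; they differ, so no derivation exists.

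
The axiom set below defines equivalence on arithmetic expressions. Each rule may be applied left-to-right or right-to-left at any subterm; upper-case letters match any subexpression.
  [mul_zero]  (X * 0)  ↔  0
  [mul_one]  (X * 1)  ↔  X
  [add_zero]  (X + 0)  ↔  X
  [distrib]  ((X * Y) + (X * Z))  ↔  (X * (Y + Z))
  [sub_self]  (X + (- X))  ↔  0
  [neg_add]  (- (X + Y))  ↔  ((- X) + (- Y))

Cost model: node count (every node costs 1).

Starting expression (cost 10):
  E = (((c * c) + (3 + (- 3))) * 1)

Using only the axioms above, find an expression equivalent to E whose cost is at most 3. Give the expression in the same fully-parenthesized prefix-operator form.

(c * c)   [cost 3]

(1) (3 + (- 3))  =[sub_self →]=  0    ⊢ (((c * c) + 0) * 1)
(2) ((c * c) + 0)  =[add_zero →]=  (c * c)    ⊢ ((c * c) * 1)
(3) ((c * c) * 1)  =[mul_one →]=  (c * c)    ⊢ cost 3, within 3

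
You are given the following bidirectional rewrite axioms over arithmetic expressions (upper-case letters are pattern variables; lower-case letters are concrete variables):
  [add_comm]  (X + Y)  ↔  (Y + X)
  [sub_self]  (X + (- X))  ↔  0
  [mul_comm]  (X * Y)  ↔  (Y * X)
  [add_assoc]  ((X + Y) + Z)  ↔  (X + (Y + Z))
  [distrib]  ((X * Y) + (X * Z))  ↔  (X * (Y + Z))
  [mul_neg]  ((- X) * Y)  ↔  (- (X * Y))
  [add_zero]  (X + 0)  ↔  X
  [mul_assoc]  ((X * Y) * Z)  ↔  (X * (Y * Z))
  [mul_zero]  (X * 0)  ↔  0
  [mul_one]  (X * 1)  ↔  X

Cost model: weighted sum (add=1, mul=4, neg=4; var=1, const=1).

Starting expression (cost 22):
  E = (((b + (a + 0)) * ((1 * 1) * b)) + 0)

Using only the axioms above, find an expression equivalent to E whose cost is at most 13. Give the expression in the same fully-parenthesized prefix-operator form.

((b + a) * (1 * b))   [cost 13]

1. [add_zero →] (((b + (a + 0)) * ((1 * 1) * b)) + 0)  →  ((b + (a + 0)) * ((1 * 1) * b))
2. [add_zero →] (a + 0)  →  a;  E = ((b + a) * ((1 * 1) * b))
3. [mul_one →] (1 * 1)  →  1;  cost 13 ≤ 13, done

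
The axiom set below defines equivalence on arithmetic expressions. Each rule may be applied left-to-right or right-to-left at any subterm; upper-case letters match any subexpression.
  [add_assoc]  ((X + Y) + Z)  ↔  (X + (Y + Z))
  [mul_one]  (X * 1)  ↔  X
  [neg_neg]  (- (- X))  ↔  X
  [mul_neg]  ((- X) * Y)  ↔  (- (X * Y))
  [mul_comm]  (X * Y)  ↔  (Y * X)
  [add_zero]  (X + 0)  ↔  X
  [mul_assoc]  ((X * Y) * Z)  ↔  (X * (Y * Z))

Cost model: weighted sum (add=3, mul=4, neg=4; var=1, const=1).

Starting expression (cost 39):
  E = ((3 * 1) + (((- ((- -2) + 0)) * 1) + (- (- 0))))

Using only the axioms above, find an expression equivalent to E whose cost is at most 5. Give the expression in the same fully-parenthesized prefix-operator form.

(3 + -2)   [cost 5]

(1) ((- -2) + 0)  =[add_zero →]=  (- -2)    ⊢ ((3 * 1) + (((- (- -2)) * 1) + (- (- 0))))
(2) (- (- 0))  =[neg_neg →]=  0    ⊢ ((3 * 1) + (((- (- -2)) * 1) + 0))
(3) (((- (- -2)) * 1) + 0)  =[add_zero →]=  ((- (- -2)) * 1)    ⊢ ((3 * 1) + ((- (- -2)) * 1))
(4) ((- (- -2)) * 1)  =[mul_one →]=  (- (- -2))    ⊢ ((3 * 1) + (- (- -2)))
(5) (- (- -2))  =[neg_neg →]=  -2    ⊢ ((3 * 1) + -2)
(6) (3 * 1)  =[mul_one →]=  3    ⊢ cost 5, within 5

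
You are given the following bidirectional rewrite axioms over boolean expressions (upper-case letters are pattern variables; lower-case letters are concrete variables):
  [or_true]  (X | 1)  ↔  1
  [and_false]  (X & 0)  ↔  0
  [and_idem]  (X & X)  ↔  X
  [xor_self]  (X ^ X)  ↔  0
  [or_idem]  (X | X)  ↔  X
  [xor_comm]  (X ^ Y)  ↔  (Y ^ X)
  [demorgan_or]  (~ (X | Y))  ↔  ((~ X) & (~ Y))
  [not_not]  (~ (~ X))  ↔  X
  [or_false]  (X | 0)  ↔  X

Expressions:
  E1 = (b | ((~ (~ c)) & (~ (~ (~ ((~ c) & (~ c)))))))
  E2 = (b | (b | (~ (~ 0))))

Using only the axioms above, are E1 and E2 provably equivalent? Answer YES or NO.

NO

The axioms are sound identities: if E1 ↔* E2 then E1 and E2 evaluate identically under any assignment.
Under b=0, c=1: E1 evaluates to 1, E2 to 0. Distinct ⇒ no rewrite sequence connects them.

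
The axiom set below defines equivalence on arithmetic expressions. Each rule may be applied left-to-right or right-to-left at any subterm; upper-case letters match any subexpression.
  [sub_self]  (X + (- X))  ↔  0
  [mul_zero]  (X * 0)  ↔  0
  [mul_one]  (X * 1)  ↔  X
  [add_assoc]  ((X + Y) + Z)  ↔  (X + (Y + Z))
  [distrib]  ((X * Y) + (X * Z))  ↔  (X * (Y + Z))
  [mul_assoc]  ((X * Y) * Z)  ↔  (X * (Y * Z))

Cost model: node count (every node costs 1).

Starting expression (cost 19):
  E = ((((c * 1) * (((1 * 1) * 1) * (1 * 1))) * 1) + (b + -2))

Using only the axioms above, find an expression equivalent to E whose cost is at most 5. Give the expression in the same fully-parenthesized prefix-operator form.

(1) ((1 * 1) * 1)  =[mul_one →]=  (1 * 1)    ⊢ ((((c * 1) * ((1 * 1) * (1 * 1))) * 1) + (b + -2))
(2) (1 * 1)  =[mul_one →]=  1    ⊢ ((((c * 1) * ((1 * 1) * 1)) * 1) + (b + -2))
(3) ((1 * 1) * 1)  =[mul_one →]=  (1 * 1)    ⊢ ((((c * 1) * (1 * 1)) * 1) + (b + -2))
(4) (((c * 1) * (1 * 1)) * 1)  =[mul_one →]=  ((c * 1) * (1 * 1))    ⊢ (((c * 1) * (1 * 1)) + (b + -2))
(5) (1 * 1)  =[mul_one →]=  1    ⊢ (((c * 1) * 1) + (b + -2))
(6) ((c * 1) * 1)  =[mul_one →]=  (c * 1)    ⊢ ((c * 1) + (b + -2))
(7) (c * 1)  =[mul_one →]=  c    ⊢ cost 5, within 5

(c + (b + -2))   [cost 5]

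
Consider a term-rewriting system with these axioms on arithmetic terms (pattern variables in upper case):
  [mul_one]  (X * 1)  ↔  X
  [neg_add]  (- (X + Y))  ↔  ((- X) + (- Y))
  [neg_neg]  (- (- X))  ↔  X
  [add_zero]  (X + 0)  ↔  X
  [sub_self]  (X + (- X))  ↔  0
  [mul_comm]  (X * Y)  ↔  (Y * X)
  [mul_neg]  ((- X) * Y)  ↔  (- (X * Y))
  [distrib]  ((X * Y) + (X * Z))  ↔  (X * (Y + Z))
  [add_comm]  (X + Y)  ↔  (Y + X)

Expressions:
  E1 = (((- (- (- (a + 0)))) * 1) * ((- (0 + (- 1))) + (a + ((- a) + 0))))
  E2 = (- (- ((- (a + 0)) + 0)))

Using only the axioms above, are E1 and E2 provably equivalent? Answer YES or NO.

YES

(1) ((- (- (- (a + 0)))) * 1)  =[mul_one →]=  (- (- (- (a + 0))))    ⊢ ((- (- (- (a + 0)))) * ((- (0 + (- 1))) + (a + ((- a) + 0))))
(2) (0 + (- 1))  =[add_comm →]=  ((- 1) + 0)    ⊢ ((- (- (- (a + 0)))) * ((- ((- 1) + 0)) + (a + ((- a) + 0))))
(3) (- (- (- (a + 0))))  =[neg_neg →]=  (- (a + 0))    ⊢ ((- (a + 0)) * ((- ((- 1) + 0)) + (a + ((- a) + 0))))
(4) ((- a) + 0)  =[add_zero →]=  (- a)    ⊢ ((- (a + 0)) * ((- ((- 1) + 0)) + (a + (- a))))
(5) (a + (- a))  =[sub_self →]=  0    ⊢ ((- (a + 0)) * ((- ((- 1) + 0)) + 0))
(6) ((- 1) + 0)  =[add_zero →]=  (- 1)    ⊢ ((- (a + 0)) * ((- (- 1)) + 0))
(7) (a + 0)  =[add_zero →]=  a    ⊢ ((- a) * ((- (- 1)) + 0))
(8) (- (- 1))  =[neg_neg →]=  1    ⊢ ((- a) * (1 + 0))
(9) (1 + 0)  =[add_zero →]=  1    ⊢ ((- a) * 1)
(10) ((- a) * 1)  =[mul_one →]=  (- a)
(11) (- a)  =[add_zero ←]=  ((- a) + 0)
(12) a  =[add_zero ←]=  (a + 0)    ⊢ ((- (a + 0)) + 0)
(13) ((- (a + 0)) + 0)  =[neg_neg ←]=  (- (- ((- (a + 0)) + 0)))    ⊢ E2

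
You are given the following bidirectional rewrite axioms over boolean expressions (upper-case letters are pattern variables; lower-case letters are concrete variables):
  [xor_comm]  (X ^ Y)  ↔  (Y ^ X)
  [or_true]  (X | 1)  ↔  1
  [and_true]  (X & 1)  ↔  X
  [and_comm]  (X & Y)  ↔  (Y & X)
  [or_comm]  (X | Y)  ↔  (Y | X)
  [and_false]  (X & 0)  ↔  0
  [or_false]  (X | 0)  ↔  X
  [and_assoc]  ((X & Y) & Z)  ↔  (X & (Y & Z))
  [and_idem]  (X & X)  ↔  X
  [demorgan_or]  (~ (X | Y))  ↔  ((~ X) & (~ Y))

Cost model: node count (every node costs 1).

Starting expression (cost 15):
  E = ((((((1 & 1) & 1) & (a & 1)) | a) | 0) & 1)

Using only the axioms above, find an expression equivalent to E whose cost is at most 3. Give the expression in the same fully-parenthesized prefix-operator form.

step 1: and_true (→) rewrites ((1 & 1) & 1) into (1 & 1), now (((((1 & 1) & (a & 1)) | a) | 0) & 1)
step 2: and_true (→) rewrites (((((1 & 1) & (a & 1)) | a) | 0) & 1) into ((((1 & 1) & (a & 1)) | a) | 0)
step 3: and_idem (→) rewrites (1 & 1) into 1, now (((1 & (a & 1)) | a) | 0)
step 4: or_false (→) rewrites (((1 & (a & 1)) | a) | 0) into ((1 & (a & 1)) | a)
step 5: and_true (→) rewrites (a & 1) into a, now ((1 & a) | a)
step 6: and_comm (→) rewrites (1 & a) into (a & 1), now ((a & 1) | a)
step 7: and_true (→) rewrites (a & 1) into a, reaching cost 3 (bound 3)

(a | a)   [cost 3]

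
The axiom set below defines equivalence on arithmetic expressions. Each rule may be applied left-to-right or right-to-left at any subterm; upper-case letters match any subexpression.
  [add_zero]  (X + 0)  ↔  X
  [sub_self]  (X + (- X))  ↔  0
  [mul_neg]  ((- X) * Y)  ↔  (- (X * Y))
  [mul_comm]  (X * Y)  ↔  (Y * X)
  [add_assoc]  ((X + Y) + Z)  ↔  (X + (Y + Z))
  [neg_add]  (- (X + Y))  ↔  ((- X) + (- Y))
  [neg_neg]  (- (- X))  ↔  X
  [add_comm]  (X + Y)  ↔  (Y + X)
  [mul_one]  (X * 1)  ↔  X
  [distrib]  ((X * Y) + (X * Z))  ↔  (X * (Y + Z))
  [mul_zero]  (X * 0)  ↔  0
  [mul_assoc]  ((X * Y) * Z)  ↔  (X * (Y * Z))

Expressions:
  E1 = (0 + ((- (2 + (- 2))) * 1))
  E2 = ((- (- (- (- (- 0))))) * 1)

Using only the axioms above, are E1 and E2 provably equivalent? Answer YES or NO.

1. [sub_self →] (2 + (- 2))  →  0;  E1 = (0 + ((- 0) * 1))
2. [add_comm →] (0 + ((- 0) * 1))  →  (((- 0) * 1) + 0)
3. [add_zero →] (((- 0) * 1) + 0)  →  ((- 0) * 1)
4. [mul_one →] ((- 0) * 1)  →  (- 0)
5. [neg_neg ←] (- 0)  →  (- (- (- 0)))
6. [mul_one ←] (- (- (- 0)))  →  ((- (- (- 0))) * 1)
7. [neg_neg ←] (- 0)  →  (- (- (- 0)));  this is E2

YES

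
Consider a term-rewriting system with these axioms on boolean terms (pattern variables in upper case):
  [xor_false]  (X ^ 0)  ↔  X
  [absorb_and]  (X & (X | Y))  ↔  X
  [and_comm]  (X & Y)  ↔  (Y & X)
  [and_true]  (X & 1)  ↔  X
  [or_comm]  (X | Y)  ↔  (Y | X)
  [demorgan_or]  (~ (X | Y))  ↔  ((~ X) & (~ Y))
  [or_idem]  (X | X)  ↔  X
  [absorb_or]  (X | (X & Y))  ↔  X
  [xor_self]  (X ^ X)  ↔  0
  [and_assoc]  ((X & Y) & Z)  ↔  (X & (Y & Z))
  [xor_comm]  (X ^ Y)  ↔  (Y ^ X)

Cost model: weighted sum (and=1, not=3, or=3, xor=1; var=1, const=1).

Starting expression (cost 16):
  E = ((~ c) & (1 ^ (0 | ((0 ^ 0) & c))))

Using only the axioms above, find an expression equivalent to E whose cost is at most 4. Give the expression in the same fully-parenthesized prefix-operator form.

(~ c)   [cost 4]

step 1: xor_false (→) rewrites (0 ^ 0) into 0, now ((~ c) & (1 ^ (0 | (0 & c))))
step 2: absorb_or (→) rewrites (0 | (0 & c)) into 0, now ((~ c) & (1 ^ 0))
step 3: xor_false (→) rewrites (1 ^ 0) into 1, now ((~ c) & 1)
step 4: and_true (→) rewrites ((~ c) & 1) into (~ c), reaching cost 4 (bound 4)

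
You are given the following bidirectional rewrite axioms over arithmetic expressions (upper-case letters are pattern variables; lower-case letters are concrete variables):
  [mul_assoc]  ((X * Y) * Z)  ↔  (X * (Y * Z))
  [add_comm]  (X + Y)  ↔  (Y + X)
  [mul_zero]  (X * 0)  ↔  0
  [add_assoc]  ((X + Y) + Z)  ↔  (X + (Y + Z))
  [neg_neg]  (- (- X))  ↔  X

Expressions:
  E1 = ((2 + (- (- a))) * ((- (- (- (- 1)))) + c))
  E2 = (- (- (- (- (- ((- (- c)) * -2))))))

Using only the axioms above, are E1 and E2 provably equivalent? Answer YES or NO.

Every axiom is a valid identity, so a rewrite proof would force E1 and E2 to agree under every assignment.
At a=0, c=0: E1 = 2 but E2 = 0; they differ, so no derivation exists.

NO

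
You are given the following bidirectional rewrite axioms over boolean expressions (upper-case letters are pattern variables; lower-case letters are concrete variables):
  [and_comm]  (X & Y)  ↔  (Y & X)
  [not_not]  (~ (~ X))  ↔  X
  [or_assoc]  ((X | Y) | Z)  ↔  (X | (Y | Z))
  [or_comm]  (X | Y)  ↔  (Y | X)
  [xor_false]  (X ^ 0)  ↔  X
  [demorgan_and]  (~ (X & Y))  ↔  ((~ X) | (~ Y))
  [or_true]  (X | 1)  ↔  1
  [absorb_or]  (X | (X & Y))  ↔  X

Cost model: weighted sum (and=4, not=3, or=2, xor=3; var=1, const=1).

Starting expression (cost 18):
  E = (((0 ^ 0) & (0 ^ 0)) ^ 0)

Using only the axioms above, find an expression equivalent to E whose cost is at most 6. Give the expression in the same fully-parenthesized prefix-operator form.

step 1: xor_false (→) rewrites (0 ^ 0) into 0, now ((0 & (0 ^ 0)) ^ 0)
step 2: xor_false (→) rewrites ((0 & (0 ^ 0)) ^ 0) into (0 & (0 ^ 0))
step 3: xor_false (→) rewrites (0 ^ 0) into 0, reaching cost 6 (bound 6)

(0 & 0)   [cost 6]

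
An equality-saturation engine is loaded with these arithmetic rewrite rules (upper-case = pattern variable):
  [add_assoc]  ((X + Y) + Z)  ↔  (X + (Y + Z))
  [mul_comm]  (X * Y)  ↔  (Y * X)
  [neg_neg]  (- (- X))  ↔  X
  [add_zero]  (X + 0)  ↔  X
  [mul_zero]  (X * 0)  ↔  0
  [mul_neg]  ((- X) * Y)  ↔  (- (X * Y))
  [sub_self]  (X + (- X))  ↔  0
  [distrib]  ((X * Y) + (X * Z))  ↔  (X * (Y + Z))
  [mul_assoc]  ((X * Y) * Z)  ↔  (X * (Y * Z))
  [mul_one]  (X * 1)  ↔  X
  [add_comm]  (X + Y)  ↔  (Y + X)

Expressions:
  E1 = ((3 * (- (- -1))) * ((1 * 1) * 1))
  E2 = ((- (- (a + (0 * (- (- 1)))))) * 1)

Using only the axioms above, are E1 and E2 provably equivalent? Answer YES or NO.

The axioms are sound identities: if E1 ↔* E2 then E1 and E2 evaluate identically under any assignment.
Under a=0: E1 evaluates to -3, E2 to 0. Distinct ⇒ no rewrite sequence connects them.

NO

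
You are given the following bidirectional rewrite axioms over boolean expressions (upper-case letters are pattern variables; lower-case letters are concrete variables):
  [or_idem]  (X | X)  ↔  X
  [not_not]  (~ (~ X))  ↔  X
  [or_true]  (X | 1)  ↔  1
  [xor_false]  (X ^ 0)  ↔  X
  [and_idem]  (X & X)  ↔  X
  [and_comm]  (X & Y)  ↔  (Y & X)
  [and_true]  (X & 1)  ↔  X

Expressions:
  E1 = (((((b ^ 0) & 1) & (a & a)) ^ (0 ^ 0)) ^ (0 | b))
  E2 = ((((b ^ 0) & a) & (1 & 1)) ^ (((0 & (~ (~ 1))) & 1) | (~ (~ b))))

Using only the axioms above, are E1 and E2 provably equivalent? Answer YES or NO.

YES

step 1: xor_false (→) rewrites (b ^ 0) into b, now ((((b & 1) & (a & a)) ^ (0 ^ 0)) ^ (0 | b))
step 2: and_true (→) rewrites (b & 1) into b, now (((b & (a & a)) ^ (0 ^ 0)) ^ (0 | b))
step 3: xor_false (→) rewrites (0 ^ 0) into 0, now (((b & (a & a)) ^ 0) ^ (0 | b))
step 4: and_idem (→) rewrites (a & a) into a, now (((b & a) ^ 0) ^ (0 | b))
step 5: xor_false (→) rewrites ((b & a) ^ 0) into (b & a), now ((b & a) ^ (0 | b))
step 6: xor_false (←) rewrites b into (b ^ 0), now (((b ^ 0) & a) ^ (0 | b))
step 7: and_true (←) rewrites ((b ^ 0) & a) into (((b ^ 0) & a) & 1), now ((((b ^ 0) & a) & 1) ^ (0 | b))
step 8: and_idem (←) rewrites 1 into (1 & 1), now ((((b ^ 0) & a) & (1 & 1)) ^ (0 | b))
step 9: and_true (←) rewrites 0 into (0 & 1), now ((((b ^ 0) & a) & (1 & 1)) ^ ((0 & 1) | b))
step 10: not_not (←) rewrites b into (~ (~ b)), now ((((b ^ 0) & a) & (1 & 1)) ^ ((0 & 1) | (~ (~ b))))
step 11: and_true (←) rewrites (0 & 1) into ((0 & 1) & 1), now ((((b ^ 0) & a) & (1 & 1)) ^ (((0 & 1) & 1) | (~ (~ b))))
step 12: not_not (←) rewrites 1 into (~ (~ 1)), which is E2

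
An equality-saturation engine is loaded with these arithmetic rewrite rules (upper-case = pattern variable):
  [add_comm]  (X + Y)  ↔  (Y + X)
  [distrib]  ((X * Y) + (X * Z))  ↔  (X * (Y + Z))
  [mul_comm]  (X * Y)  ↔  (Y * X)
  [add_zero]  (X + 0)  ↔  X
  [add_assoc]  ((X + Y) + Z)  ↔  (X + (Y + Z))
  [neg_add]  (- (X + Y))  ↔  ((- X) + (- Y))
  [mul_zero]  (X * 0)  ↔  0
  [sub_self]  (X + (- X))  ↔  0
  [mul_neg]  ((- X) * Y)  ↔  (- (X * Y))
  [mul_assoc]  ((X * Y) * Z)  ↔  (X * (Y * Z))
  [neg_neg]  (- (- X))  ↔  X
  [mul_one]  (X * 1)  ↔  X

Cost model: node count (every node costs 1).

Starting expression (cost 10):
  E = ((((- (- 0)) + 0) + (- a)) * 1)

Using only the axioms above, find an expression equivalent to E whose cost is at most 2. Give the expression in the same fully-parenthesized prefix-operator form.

(- a)   [cost 2]

1. [add_zero →] ((- (- 0)) + 0)  →  (- (- 0));  E = (((- (- 0)) + (- a)) * 1)
2. [neg_neg →] (- (- 0))  →  0;  E = ((0 + (- a)) * 1)
3. [add_comm →] (0 + (- a))  →  ((- a) + 0);  E = (((- a) + 0) * 1)
4. [add_zero →] ((- a) + 0)  →  (- a);  E = ((- a) * 1)
5. [mul_one →] ((- a) * 1)  →  (- a);  cost 2 ≤ 2, done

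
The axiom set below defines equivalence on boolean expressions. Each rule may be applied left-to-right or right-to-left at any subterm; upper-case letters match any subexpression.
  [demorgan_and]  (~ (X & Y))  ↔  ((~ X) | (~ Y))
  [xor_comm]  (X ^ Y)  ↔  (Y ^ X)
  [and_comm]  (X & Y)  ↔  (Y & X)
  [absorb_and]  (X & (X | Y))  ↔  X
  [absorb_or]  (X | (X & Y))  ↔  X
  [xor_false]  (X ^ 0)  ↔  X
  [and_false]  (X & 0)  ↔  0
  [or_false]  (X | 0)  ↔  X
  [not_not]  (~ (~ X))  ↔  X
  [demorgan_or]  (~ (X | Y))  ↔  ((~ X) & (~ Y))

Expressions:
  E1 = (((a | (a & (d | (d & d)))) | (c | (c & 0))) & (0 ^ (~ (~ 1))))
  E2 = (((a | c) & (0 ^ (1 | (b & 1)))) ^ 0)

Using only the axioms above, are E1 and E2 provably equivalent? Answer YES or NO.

step 1: absorb_or (→) rewrites (d | (d & d)) into d, now (((a | (a & d)) | (c | (c & 0))) & (0 ^ (~ (~ 1))))
step 2: not_not (→) rewrites (~ (~ 1)) into 1, now (((a | (a & d)) | (c | (c & 0))) & (0 ^ 1))
step 3: absorb_or (→) rewrites (c | (c & 0)) into c, now (((a | (a & d)) | c) & (0 ^ 1))
step 4: absorb_or (→) rewrites (a | (a & d)) into a, now ((a | c) & (0 ^ 1))
step 5: xor_false (←) rewrites ((a | c) & (0 ^ 1)) into (((a | c) & (0 ^ 1)) ^ 0)
step 6: absorb_or (←) rewrites 1 into (1 | (1 & b)), now (((a | c) & (0 ^ (1 | (1 & b)))) ^ 0)
step 7: and_comm (→) rewrites (1 & b) into (b & 1), which is E2

YES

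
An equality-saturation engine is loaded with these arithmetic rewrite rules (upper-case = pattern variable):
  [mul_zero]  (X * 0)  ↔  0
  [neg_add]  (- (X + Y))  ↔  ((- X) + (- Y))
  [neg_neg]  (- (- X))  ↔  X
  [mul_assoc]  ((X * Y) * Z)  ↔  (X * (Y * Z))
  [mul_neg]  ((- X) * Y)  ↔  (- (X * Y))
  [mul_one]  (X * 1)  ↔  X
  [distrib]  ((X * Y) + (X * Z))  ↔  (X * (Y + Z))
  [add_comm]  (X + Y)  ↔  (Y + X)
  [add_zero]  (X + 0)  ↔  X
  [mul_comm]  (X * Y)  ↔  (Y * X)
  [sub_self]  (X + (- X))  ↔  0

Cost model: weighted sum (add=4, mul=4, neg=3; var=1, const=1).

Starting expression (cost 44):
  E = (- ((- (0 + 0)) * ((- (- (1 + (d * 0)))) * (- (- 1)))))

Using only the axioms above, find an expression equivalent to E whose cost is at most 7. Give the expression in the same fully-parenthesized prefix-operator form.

1. [neg_neg →] (- (- (1 + (d * 0))))  →  (1 + (d * 0));  E = (- ((- (0 + 0)) * ((1 + (d * 0)) * (- (- 1)))))
2. [neg_neg →] (- (- 1))  →  1;  E = (- ((- (0 + 0)) * ((1 + (d * 0)) * 1)))
3. [mul_one →] ((1 + (d * 0)) * 1)  →  (1 + (d * 0));  E = (- ((- (0 + 0)) * (1 + (d * 0))))
4. [mul_zero →] (d * 0)  →  0;  E = (- ((- (0 + 0)) * (1 + 0)))
5. [add_zero →] (1 + 0)  →  1;  E = (- ((- (0 + 0)) * 1))
6. [mul_neg →] ((- (0 + 0)) * 1)  →  (- ((0 + 0) * 1));  E = (- (- ((0 + 0) * 1)))
7. [add_zero →] (0 + 0)  →  0;  E = (- (- (0 * 1)))
8. [mul_one →] (0 * 1)  →  0;  cost 7 ≤ 7, done

(- (- 0))   [cost 7]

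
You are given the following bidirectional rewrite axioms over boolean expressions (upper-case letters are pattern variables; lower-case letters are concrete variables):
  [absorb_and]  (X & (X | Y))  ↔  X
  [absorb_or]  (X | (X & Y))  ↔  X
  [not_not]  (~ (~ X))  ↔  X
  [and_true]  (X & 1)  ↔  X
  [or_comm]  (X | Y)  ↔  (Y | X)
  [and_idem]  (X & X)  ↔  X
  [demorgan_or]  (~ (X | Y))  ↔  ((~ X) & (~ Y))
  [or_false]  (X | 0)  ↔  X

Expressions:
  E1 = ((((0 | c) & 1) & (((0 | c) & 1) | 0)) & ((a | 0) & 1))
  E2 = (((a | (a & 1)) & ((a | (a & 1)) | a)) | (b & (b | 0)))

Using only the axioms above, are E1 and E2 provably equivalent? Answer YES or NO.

NO

Every axiom is a valid identity, so a rewrite proof would force E1 and E2 to agree under every assignment.
At a=0, b=1, c=0: E1 = 0 but E2 = 1; they differ, so no derivation exists.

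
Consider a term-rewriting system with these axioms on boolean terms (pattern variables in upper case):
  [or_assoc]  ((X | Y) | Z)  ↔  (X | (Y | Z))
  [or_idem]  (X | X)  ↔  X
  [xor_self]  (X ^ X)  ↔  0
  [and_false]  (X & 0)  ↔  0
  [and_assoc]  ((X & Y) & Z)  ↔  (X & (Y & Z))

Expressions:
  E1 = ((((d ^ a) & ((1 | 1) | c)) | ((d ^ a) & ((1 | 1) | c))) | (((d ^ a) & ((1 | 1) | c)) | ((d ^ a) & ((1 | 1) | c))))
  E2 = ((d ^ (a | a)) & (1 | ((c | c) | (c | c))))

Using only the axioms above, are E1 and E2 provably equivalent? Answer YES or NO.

YES

(1) ((((d ^ a) & ((1 | 1) | c)) | ((d ^ a) & ((1 | 1) | c))) | (((d ^ a) & ((1 | 1) | c)) | ((d ^ a) & ((1 | 1) | c))))  =[or_idem →]=  (((d ^ a) & ((1 | 1) | c)) | ((d ^ a) & ((1 | 1) | c)))
(2) (((d ^ a) & ((1 | 1) | c)) | ((d ^ a) & ((1 | 1) | c)))  =[or_idem →]=  ((d ^ a) & ((1 | 1) | c))
(3) (1 | 1)  =[or_idem →]=  1    ⊢ ((d ^ a) & (1 | c))
(4) c  =[or_idem ←]=  (c | c)    ⊢ ((d ^ a) & (1 | (c | c)))
(5) a  =[or_idem ←]=  (a | a)    ⊢ ((d ^ (a | a)) & (1 | (c | c)))
(6) (c | c)  =[or_idem ←]=  ((c | c) | (c | c))    ⊢ E2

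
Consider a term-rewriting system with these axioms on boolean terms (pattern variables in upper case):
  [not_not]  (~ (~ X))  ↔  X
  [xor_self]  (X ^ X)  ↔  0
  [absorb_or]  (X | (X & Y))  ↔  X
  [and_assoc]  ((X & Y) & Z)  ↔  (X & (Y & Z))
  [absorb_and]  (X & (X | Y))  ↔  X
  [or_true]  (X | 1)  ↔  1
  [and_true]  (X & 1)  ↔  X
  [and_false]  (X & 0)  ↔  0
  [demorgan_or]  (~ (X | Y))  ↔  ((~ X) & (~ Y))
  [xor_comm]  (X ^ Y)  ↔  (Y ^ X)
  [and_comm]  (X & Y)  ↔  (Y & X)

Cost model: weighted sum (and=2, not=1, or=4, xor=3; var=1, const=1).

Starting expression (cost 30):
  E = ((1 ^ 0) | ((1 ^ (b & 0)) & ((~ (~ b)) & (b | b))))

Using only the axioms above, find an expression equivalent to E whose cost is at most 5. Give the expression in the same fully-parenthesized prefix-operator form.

(1 ^ 0)   [cost 5]

(1) (~ (~ b))  =[not_not →]=  b    ⊢ ((1 ^ 0) | ((1 ^ (b & 0)) & (b & (b | b))))
(2) (b & (b | b))  =[absorb_and →]=  b    ⊢ ((1 ^ 0) | ((1 ^ (b & 0)) & b))
(3) (b & 0)  =[and_false →]=  0    ⊢ ((1 ^ 0) | ((1 ^ 0) & b))
(4) ((1 ^ 0) | ((1 ^ 0) & b))  =[absorb_or →]=  (1 ^ 0)    ⊢ cost 5, within 5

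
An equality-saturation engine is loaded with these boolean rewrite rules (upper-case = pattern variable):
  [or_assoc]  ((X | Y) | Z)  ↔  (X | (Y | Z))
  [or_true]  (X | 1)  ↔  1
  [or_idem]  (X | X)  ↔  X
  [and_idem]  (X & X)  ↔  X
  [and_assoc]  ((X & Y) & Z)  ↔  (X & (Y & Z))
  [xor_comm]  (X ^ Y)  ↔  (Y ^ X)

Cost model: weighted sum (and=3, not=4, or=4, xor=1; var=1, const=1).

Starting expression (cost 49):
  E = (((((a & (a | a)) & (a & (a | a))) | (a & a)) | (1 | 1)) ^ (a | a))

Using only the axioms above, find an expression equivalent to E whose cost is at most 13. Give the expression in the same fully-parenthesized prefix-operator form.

((a | a) ^ (a | 1))   [cost 13]

step 1: and_idem (→) rewrites ((a & (a | a)) & (a & (a | a))) into (a & (a | a)), now ((((a & (a | a)) | (a & a)) | (1 | 1)) ^ (a | a))
step 2: or_idem (→) rewrites (a | a) into a, now ((((a & a) | (a & a)) | (1 | 1)) ^ (a | a))
step 3: xor_comm (→) rewrites ((((a & a) | (a & a)) | (1 | 1)) ^ (a | a)) into ((a | a) ^ (((a & a) | (a & a)) | (1 | 1)))
step 4: or_idem (→) rewrites ((a & a) | (a & a)) into (a & a), now ((a | a) ^ ((a & a) | (1 | 1)))
step 5: and_idem (→) rewrites (a & a) into a, now ((a | a) ^ (a | (1 | 1)))
step 6: or_idem (→) rewrites (1 | 1) into 1, reaching cost 13 (bound 13)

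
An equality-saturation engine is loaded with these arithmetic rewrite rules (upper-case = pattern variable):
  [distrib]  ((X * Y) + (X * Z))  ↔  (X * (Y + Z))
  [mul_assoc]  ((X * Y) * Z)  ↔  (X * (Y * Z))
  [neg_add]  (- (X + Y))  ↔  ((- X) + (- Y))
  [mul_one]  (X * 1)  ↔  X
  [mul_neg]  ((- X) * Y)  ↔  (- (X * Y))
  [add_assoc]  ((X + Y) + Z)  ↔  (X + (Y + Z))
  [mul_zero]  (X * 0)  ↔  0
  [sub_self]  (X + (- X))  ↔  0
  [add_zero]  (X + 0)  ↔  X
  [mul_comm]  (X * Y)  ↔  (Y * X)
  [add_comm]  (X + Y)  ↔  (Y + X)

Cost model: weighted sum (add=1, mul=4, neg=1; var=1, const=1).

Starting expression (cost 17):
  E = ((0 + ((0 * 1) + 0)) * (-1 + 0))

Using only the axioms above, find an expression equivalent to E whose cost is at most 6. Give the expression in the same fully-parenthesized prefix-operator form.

(0 * -1)   [cost 6]

step 1: add_zero (→) rewrites ((0 * 1) + 0) into (0 * 1), now ((0 + (0 * 1)) * (-1 + 0))
step 2: mul_one (→) rewrites (0 * 1) into 0, now ((0 + 0) * (-1 + 0))
step 3: add_zero (→) rewrites (-1 + 0) into -1, now ((0 + 0) * -1)
step 4: add_zero (→) rewrites (0 + 0) into 0, reaching cost 6 (bound 6)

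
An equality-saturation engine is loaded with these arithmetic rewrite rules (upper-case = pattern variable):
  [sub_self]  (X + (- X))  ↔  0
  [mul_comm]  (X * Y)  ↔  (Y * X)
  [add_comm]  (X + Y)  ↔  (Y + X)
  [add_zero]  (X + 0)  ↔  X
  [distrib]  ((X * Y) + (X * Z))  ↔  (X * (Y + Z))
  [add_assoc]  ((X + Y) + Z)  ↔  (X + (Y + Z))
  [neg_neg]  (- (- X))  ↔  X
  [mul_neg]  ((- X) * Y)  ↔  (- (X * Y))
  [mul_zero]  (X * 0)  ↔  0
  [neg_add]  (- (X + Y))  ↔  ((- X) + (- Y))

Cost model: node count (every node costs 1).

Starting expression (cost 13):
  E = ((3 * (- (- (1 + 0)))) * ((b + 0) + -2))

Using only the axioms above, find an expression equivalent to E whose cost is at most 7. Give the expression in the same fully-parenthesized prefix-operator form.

(1) (- (- (1 + 0)))  =[neg_neg →]=  (1 + 0)    ⊢ ((3 * (1 + 0)) * ((b + 0) + -2))
(2) (1 + 0)  =[add_zero →]=  1    ⊢ ((3 * 1) * ((b + 0) + -2))
(3) (b + 0)  =[add_zero →]=  b    ⊢ cost 7, within 7

((3 * 1) * (b + -2))   [cost 7]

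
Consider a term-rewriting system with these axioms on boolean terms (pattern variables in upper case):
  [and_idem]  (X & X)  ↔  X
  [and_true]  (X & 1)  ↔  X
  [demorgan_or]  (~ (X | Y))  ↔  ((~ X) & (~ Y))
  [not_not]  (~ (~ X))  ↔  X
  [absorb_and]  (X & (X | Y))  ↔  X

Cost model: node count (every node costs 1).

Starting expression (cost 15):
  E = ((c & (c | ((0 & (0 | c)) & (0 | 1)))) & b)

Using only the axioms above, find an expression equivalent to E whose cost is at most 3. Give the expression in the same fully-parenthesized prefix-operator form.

(c & b)   [cost 3]

step 1: absorb_and (→) rewrites (0 & (0 | c)) into 0, now ((c & (c | (0 & (0 | 1)))) & b)
step 2: absorb_and (→) rewrites (0 & (0 | 1)) into 0, now ((c & (c | 0)) & b)
step 3: absorb_and (→) rewrites (c & (c | 0)) into c, reaching cost 3 (bound 3)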